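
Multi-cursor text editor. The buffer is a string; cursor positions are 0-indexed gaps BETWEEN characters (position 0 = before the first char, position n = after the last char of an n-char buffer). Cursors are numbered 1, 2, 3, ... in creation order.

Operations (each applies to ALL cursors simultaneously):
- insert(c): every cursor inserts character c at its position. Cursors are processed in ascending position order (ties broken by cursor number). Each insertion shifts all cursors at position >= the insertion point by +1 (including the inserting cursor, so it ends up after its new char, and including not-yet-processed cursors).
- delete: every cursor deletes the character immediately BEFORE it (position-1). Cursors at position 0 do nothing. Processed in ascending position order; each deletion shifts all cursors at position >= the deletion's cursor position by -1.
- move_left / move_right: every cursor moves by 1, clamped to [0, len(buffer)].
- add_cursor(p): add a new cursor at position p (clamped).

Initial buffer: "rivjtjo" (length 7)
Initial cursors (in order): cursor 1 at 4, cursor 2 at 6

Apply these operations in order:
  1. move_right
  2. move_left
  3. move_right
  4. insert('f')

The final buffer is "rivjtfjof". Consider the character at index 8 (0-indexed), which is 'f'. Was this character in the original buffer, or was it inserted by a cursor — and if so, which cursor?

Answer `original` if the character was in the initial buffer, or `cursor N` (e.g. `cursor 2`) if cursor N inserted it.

Answer: cursor 2

Derivation:
After op 1 (move_right): buffer="rivjtjo" (len 7), cursors c1@5 c2@7, authorship .......
After op 2 (move_left): buffer="rivjtjo" (len 7), cursors c1@4 c2@6, authorship .......
After op 3 (move_right): buffer="rivjtjo" (len 7), cursors c1@5 c2@7, authorship .......
After op 4 (insert('f')): buffer="rivjtfjof" (len 9), cursors c1@6 c2@9, authorship .....1..2
Authorship (.=original, N=cursor N): . . . . . 1 . . 2
Index 8: author = 2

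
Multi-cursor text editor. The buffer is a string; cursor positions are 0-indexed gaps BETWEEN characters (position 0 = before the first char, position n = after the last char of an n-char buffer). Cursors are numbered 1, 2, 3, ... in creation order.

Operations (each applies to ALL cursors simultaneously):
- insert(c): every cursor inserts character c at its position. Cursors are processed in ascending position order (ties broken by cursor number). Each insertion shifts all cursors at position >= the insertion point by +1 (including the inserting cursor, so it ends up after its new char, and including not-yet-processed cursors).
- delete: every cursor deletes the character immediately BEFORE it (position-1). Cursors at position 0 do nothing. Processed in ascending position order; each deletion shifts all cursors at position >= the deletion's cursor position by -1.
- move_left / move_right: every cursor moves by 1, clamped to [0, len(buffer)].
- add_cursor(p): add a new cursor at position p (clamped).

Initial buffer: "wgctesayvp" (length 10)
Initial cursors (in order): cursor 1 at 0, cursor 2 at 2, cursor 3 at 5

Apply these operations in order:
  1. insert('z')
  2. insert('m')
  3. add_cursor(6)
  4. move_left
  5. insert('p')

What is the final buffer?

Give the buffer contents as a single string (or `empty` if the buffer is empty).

Answer: zpmwgzppmctezpmsayvp

Derivation:
After op 1 (insert('z')): buffer="zwgzctezsayvp" (len 13), cursors c1@1 c2@4 c3@8, authorship 1..2...3.....
After op 2 (insert('m')): buffer="zmwgzmctezmsayvp" (len 16), cursors c1@2 c2@6 c3@11, authorship 11..22...33.....
After op 3 (add_cursor(6)): buffer="zmwgzmctezmsayvp" (len 16), cursors c1@2 c2@6 c4@6 c3@11, authorship 11..22...33.....
After op 4 (move_left): buffer="zmwgzmctezmsayvp" (len 16), cursors c1@1 c2@5 c4@5 c3@10, authorship 11..22...33.....
After op 5 (insert('p')): buffer="zpmwgzppmctezpmsayvp" (len 20), cursors c1@2 c2@8 c4@8 c3@14, authorship 111..2242...333.....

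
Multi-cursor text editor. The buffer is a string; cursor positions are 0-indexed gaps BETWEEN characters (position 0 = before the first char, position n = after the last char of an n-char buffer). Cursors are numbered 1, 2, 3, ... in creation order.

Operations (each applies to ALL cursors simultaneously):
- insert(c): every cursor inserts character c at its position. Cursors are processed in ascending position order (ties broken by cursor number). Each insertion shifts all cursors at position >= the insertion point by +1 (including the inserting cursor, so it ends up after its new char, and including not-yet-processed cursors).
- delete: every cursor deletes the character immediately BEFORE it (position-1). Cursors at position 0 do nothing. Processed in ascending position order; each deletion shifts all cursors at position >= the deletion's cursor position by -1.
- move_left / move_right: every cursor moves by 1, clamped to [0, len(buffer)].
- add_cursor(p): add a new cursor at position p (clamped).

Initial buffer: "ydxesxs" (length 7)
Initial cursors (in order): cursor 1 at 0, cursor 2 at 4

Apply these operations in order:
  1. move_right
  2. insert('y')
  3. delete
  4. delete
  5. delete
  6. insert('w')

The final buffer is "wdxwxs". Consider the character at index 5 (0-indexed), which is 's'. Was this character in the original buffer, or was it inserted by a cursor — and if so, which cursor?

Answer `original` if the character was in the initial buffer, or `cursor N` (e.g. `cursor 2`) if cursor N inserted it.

Answer: original

Derivation:
After op 1 (move_right): buffer="ydxesxs" (len 7), cursors c1@1 c2@5, authorship .......
After op 2 (insert('y')): buffer="yydxesyxs" (len 9), cursors c1@2 c2@7, authorship .1....2..
After op 3 (delete): buffer="ydxesxs" (len 7), cursors c1@1 c2@5, authorship .......
After op 4 (delete): buffer="dxexs" (len 5), cursors c1@0 c2@3, authorship .....
After op 5 (delete): buffer="dxxs" (len 4), cursors c1@0 c2@2, authorship ....
After op 6 (insert('w')): buffer="wdxwxs" (len 6), cursors c1@1 c2@4, authorship 1..2..
Authorship (.=original, N=cursor N): 1 . . 2 . .
Index 5: author = original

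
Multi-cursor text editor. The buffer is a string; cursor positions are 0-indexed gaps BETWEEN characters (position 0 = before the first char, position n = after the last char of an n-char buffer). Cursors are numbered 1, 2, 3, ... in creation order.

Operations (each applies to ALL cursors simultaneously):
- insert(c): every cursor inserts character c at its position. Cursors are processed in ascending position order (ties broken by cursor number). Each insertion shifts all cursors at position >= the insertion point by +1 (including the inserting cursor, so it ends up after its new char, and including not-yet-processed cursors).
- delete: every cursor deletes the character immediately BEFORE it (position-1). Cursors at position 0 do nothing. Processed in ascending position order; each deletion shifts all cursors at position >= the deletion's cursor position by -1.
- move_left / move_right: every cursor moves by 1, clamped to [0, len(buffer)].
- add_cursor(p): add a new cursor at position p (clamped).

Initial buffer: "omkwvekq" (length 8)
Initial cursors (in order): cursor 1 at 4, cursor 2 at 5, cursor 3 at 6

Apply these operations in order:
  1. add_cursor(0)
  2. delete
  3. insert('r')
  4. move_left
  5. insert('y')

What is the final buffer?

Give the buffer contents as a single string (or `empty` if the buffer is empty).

Answer: yromkrryyyrkq

Derivation:
After op 1 (add_cursor(0)): buffer="omkwvekq" (len 8), cursors c4@0 c1@4 c2@5 c3@6, authorship ........
After op 2 (delete): buffer="omkkq" (len 5), cursors c4@0 c1@3 c2@3 c3@3, authorship .....
After op 3 (insert('r')): buffer="romkrrrkq" (len 9), cursors c4@1 c1@7 c2@7 c3@7, authorship 4...123..
After op 4 (move_left): buffer="romkrrrkq" (len 9), cursors c4@0 c1@6 c2@6 c3@6, authorship 4...123..
After op 5 (insert('y')): buffer="yromkrryyyrkq" (len 13), cursors c4@1 c1@10 c2@10 c3@10, authorship 44...121233..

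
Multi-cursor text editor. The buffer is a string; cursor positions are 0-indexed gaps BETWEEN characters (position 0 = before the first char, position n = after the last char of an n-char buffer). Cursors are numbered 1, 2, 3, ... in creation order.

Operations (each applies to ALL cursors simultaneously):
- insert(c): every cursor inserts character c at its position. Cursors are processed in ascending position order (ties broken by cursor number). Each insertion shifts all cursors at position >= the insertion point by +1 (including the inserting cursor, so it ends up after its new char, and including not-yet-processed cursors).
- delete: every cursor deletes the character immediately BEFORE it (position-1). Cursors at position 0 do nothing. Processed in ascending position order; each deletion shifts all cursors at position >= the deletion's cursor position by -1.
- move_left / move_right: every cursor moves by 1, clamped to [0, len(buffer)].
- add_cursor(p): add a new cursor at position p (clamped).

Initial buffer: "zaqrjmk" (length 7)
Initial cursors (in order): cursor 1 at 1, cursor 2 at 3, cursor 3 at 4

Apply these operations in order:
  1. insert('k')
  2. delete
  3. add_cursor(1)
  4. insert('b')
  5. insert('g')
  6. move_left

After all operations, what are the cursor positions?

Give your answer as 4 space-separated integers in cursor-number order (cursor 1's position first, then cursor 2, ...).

Answer: 4 8 11 4

Derivation:
After op 1 (insert('k')): buffer="zkaqkrkjmk" (len 10), cursors c1@2 c2@5 c3@7, authorship .1..2.3...
After op 2 (delete): buffer="zaqrjmk" (len 7), cursors c1@1 c2@3 c3@4, authorship .......
After op 3 (add_cursor(1)): buffer="zaqrjmk" (len 7), cursors c1@1 c4@1 c2@3 c3@4, authorship .......
After op 4 (insert('b')): buffer="zbbaqbrbjmk" (len 11), cursors c1@3 c4@3 c2@6 c3@8, authorship .14..2.3...
After op 5 (insert('g')): buffer="zbbggaqbgrbgjmk" (len 15), cursors c1@5 c4@5 c2@9 c3@12, authorship .1414..22.33...
After op 6 (move_left): buffer="zbbggaqbgrbgjmk" (len 15), cursors c1@4 c4@4 c2@8 c3@11, authorship .1414..22.33...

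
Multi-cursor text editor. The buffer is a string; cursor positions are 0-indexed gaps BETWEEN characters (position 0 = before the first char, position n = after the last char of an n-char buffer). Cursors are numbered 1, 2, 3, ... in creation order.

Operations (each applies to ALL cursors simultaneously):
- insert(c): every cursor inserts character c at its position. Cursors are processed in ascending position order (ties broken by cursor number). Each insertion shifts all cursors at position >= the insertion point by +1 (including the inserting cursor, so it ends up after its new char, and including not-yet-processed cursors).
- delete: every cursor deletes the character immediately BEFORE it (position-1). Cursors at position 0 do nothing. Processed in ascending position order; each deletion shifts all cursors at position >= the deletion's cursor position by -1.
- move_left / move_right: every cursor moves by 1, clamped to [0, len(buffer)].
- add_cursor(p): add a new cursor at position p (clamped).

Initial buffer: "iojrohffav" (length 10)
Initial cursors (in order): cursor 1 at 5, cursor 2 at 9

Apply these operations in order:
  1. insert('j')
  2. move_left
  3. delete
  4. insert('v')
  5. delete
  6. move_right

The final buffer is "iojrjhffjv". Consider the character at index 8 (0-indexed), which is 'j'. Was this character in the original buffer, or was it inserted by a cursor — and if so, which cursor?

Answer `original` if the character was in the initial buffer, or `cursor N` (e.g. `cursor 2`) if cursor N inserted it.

Answer: cursor 2

Derivation:
After op 1 (insert('j')): buffer="iojrojhffajv" (len 12), cursors c1@6 c2@11, authorship .....1....2.
After op 2 (move_left): buffer="iojrojhffajv" (len 12), cursors c1@5 c2@10, authorship .....1....2.
After op 3 (delete): buffer="iojrjhffjv" (len 10), cursors c1@4 c2@8, authorship ....1...2.
After op 4 (insert('v')): buffer="iojrvjhffvjv" (len 12), cursors c1@5 c2@10, authorship ....11...22.
After op 5 (delete): buffer="iojrjhffjv" (len 10), cursors c1@4 c2@8, authorship ....1...2.
After op 6 (move_right): buffer="iojrjhffjv" (len 10), cursors c1@5 c2@9, authorship ....1...2.
Authorship (.=original, N=cursor N): . . . . 1 . . . 2 .
Index 8: author = 2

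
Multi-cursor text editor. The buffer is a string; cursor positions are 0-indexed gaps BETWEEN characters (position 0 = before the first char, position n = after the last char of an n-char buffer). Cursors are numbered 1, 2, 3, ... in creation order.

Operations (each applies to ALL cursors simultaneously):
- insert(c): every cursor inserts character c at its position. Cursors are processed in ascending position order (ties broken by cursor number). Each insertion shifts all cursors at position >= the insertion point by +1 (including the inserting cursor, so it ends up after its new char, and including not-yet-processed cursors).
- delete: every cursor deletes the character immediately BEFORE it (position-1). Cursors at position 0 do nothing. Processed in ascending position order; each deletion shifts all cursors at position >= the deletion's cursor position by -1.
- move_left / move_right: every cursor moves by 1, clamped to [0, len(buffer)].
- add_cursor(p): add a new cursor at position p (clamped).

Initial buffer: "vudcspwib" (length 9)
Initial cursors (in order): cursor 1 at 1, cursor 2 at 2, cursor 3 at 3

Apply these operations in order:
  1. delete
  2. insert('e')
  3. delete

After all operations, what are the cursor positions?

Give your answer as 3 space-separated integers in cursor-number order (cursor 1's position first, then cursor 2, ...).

Answer: 0 0 0

Derivation:
After op 1 (delete): buffer="cspwib" (len 6), cursors c1@0 c2@0 c3@0, authorship ......
After op 2 (insert('e')): buffer="eeecspwib" (len 9), cursors c1@3 c2@3 c3@3, authorship 123......
After op 3 (delete): buffer="cspwib" (len 6), cursors c1@0 c2@0 c3@0, authorship ......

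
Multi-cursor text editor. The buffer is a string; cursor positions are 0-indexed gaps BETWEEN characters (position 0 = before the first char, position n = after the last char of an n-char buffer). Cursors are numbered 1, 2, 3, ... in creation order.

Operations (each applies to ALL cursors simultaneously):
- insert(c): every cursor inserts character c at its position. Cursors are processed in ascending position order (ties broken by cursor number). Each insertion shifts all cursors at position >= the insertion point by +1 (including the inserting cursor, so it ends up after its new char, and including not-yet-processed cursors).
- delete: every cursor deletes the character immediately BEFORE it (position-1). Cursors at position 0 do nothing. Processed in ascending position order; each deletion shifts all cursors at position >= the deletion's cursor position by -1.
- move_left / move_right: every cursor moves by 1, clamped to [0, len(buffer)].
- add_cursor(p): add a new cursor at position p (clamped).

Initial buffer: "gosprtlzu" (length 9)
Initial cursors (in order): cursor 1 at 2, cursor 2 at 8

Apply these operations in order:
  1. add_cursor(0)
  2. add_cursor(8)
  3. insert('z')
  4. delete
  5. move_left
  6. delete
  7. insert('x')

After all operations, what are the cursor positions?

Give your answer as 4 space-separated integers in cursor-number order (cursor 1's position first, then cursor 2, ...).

After op 1 (add_cursor(0)): buffer="gosprtlzu" (len 9), cursors c3@0 c1@2 c2@8, authorship .........
After op 2 (add_cursor(8)): buffer="gosprtlzu" (len 9), cursors c3@0 c1@2 c2@8 c4@8, authorship .........
After op 3 (insert('z')): buffer="zgozsprtlzzzu" (len 13), cursors c3@1 c1@4 c2@12 c4@12, authorship 3..1......24.
After op 4 (delete): buffer="gosprtlzu" (len 9), cursors c3@0 c1@2 c2@8 c4@8, authorship .........
After op 5 (move_left): buffer="gosprtlzu" (len 9), cursors c3@0 c1@1 c2@7 c4@7, authorship .........
After op 6 (delete): buffer="osprzu" (len 6), cursors c1@0 c3@0 c2@4 c4@4, authorship ......
After op 7 (insert('x')): buffer="xxosprxxzu" (len 10), cursors c1@2 c3@2 c2@8 c4@8, authorship 13....24..

Answer: 2 8 2 8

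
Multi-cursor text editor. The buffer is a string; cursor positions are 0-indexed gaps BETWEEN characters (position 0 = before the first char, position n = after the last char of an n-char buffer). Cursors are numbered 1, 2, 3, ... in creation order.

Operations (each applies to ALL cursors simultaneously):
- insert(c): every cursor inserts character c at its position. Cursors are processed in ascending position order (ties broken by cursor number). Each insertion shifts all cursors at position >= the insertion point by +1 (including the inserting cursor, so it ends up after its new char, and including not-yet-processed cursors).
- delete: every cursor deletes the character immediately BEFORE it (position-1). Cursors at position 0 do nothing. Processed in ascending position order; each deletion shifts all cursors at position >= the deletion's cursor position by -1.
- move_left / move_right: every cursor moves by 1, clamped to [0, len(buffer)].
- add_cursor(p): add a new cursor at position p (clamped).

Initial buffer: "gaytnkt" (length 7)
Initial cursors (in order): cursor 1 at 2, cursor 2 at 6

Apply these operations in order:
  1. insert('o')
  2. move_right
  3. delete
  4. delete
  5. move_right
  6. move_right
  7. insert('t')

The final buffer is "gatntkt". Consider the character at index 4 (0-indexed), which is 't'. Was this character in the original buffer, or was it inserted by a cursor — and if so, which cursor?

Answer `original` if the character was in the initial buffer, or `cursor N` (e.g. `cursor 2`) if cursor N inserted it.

Answer: cursor 1

Derivation:
After op 1 (insert('o')): buffer="gaoytnkot" (len 9), cursors c1@3 c2@8, authorship ..1....2.
After op 2 (move_right): buffer="gaoytnkot" (len 9), cursors c1@4 c2@9, authorship ..1....2.
After op 3 (delete): buffer="gaotnko" (len 7), cursors c1@3 c2@7, authorship ..1...2
After op 4 (delete): buffer="gatnk" (len 5), cursors c1@2 c2@5, authorship .....
After op 5 (move_right): buffer="gatnk" (len 5), cursors c1@3 c2@5, authorship .....
After op 6 (move_right): buffer="gatnk" (len 5), cursors c1@4 c2@5, authorship .....
After op 7 (insert('t')): buffer="gatntkt" (len 7), cursors c1@5 c2@7, authorship ....1.2
Authorship (.=original, N=cursor N): . . . . 1 . 2
Index 4: author = 1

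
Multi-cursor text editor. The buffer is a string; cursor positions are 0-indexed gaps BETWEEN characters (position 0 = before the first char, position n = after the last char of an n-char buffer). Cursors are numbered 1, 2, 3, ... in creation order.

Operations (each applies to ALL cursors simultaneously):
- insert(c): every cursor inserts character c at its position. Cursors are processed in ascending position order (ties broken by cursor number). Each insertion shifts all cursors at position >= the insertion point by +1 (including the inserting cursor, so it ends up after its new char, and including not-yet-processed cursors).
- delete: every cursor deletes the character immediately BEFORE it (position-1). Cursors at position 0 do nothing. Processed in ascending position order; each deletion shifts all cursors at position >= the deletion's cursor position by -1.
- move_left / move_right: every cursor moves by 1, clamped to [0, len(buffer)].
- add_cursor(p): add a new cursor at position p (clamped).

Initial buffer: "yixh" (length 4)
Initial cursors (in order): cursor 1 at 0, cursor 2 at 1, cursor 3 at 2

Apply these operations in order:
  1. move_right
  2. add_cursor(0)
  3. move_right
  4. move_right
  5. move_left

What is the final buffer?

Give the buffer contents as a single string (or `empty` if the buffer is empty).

Answer: yixh

Derivation:
After op 1 (move_right): buffer="yixh" (len 4), cursors c1@1 c2@2 c3@3, authorship ....
After op 2 (add_cursor(0)): buffer="yixh" (len 4), cursors c4@0 c1@1 c2@2 c3@3, authorship ....
After op 3 (move_right): buffer="yixh" (len 4), cursors c4@1 c1@2 c2@3 c3@4, authorship ....
After op 4 (move_right): buffer="yixh" (len 4), cursors c4@2 c1@3 c2@4 c3@4, authorship ....
After op 5 (move_left): buffer="yixh" (len 4), cursors c4@1 c1@2 c2@3 c3@3, authorship ....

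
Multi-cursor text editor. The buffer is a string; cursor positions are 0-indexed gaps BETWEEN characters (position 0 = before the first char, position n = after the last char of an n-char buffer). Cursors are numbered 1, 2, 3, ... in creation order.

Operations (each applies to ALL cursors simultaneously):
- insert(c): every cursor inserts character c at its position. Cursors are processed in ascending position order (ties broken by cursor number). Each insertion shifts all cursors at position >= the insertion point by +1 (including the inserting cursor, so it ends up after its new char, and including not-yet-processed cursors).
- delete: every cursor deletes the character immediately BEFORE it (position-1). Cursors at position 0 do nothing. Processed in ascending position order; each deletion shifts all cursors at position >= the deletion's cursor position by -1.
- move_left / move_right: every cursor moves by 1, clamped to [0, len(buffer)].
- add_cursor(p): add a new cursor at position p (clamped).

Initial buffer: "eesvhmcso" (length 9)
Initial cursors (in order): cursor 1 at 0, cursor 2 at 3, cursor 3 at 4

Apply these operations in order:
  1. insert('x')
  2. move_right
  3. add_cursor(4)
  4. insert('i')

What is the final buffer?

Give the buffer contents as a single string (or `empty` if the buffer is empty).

Answer: xeiesixvixhimcso

Derivation:
After op 1 (insert('x')): buffer="xeesxvxhmcso" (len 12), cursors c1@1 c2@5 c3@7, authorship 1...2.3.....
After op 2 (move_right): buffer="xeesxvxhmcso" (len 12), cursors c1@2 c2@6 c3@8, authorship 1...2.3.....
After op 3 (add_cursor(4)): buffer="xeesxvxhmcso" (len 12), cursors c1@2 c4@4 c2@6 c3@8, authorship 1...2.3.....
After op 4 (insert('i')): buffer="xeiesixvixhimcso" (len 16), cursors c1@3 c4@6 c2@9 c3@12, authorship 1.1..42.23.3....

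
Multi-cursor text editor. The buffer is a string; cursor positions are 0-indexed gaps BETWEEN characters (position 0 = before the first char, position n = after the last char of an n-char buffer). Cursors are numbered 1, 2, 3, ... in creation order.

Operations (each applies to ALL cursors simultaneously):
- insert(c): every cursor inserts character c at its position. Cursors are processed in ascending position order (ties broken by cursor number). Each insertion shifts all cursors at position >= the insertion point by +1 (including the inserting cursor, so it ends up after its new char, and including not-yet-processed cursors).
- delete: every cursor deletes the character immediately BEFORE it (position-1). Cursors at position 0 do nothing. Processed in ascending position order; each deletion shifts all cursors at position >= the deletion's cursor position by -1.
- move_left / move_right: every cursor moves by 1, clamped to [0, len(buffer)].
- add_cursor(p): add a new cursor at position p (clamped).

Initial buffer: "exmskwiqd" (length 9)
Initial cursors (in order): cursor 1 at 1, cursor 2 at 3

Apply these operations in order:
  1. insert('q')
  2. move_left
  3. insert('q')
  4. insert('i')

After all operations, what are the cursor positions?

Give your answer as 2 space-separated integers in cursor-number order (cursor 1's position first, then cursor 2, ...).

Answer: 3 8

Derivation:
After op 1 (insert('q')): buffer="eqxmqskwiqd" (len 11), cursors c1@2 c2@5, authorship .1..2......
After op 2 (move_left): buffer="eqxmqskwiqd" (len 11), cursors c1@1 c2@4, authorship .1..2......
After op 3 (insert('q')): buffer="eqqxmqqskwiqd" (len 13), cursors c1@2 c2@6, authorship .11..22......
After op 4 (insert('i')): buffer="eqiqxmqiqskwiqd" (len 15), cursors c1@3 c2@8, authorship .111..222......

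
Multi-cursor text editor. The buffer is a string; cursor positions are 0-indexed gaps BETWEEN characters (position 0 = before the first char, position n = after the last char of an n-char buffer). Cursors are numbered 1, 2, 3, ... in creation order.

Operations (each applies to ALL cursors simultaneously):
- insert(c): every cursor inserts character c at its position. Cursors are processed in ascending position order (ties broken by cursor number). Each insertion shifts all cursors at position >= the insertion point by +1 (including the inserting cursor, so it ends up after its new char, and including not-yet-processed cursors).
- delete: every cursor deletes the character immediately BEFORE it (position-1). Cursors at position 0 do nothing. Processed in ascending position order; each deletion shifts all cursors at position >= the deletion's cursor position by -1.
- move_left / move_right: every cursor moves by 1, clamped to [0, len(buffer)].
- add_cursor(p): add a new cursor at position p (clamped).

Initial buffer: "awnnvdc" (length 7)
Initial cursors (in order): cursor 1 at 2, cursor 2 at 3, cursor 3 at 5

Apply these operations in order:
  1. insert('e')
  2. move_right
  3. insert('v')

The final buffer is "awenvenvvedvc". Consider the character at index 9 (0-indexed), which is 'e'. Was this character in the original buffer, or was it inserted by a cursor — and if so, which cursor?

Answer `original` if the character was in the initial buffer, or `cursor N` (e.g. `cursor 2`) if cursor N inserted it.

Answer: cursor 3

Derivation:
After op 1 (insert('e')): buffer="awenenvedc" (len 10), cursors c1@3 c2@5 c3@8, authorship ..1.2..3..
After op 2 (move_right): buffer="awenenvedc" (len 10), cursors c1@4 c2@6 c3@9, authorship ..1.2..3..
After op 3 (insert('v')): buffer="awenvenvvedvc" (len 13), cursors c1@5 c2@8 c3@12, authorship ..1.12.2.3.3.
Authorship (.=original, N=cursor N): . . 1 . 1 2 . 2 . 3 . 3 .
Index 9: author = 3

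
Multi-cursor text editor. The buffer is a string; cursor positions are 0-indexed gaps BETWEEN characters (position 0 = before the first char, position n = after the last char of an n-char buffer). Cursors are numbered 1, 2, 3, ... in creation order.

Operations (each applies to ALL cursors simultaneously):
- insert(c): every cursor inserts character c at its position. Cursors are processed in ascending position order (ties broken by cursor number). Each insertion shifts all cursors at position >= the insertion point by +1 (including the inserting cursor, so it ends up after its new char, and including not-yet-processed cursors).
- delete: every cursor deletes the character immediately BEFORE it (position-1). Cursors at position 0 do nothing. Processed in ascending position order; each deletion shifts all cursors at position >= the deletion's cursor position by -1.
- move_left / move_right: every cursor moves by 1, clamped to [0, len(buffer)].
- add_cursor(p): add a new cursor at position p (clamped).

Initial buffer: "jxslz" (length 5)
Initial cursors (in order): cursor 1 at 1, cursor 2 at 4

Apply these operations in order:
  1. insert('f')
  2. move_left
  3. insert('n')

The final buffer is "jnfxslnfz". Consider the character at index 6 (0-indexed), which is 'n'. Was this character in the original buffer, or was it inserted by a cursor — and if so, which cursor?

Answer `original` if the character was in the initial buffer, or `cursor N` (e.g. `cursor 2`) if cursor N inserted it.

Answer: cursor 2

Derivation:
After op 1 (insert('f')): buffer="jfxslfz" (len 7), cursors c1@2 c2@6, authorship .1...2.
After op 2 (move_left): buffer="jfxslfz" (len 7), cursors c1@1 c2@5, authorship .1...2.
After op 3 (insert('n')): buffer="jnfxslnfz" (len 9), cursors c1@2 c2@7, authorship .11...22.
Authorship (.=original, N=cursor N): . 1 1 . . . 2 2 .
Index 6: author = 2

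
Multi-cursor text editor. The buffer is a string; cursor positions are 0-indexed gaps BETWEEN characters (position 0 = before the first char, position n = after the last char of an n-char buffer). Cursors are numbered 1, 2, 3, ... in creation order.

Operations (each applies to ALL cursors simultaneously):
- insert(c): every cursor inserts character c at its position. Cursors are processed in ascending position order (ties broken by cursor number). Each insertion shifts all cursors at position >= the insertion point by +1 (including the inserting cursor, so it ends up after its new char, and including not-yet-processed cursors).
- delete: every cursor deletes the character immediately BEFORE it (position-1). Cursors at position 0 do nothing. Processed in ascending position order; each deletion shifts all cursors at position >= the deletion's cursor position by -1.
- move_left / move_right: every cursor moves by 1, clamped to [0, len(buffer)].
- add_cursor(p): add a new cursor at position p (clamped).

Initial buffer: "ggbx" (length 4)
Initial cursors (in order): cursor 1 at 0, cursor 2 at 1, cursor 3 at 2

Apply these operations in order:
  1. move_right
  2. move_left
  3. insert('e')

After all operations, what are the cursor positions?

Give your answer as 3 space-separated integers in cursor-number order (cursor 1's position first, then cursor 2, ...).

After op 1 (move_right): buffer="ggbx" (len 4), cursors c1@1 c2@2 c3@3, authorship ....
After op 2 (move_left): buffer="ggbx" (len 4), cursors c1@0 c2@1 c3@2, authorship ....
After op 3 (insert('e')): buffer="egegebx" (len 7), cursors c1@1 c2@3 c3@5, authorship 1.2.3..

Answer: 1 3 5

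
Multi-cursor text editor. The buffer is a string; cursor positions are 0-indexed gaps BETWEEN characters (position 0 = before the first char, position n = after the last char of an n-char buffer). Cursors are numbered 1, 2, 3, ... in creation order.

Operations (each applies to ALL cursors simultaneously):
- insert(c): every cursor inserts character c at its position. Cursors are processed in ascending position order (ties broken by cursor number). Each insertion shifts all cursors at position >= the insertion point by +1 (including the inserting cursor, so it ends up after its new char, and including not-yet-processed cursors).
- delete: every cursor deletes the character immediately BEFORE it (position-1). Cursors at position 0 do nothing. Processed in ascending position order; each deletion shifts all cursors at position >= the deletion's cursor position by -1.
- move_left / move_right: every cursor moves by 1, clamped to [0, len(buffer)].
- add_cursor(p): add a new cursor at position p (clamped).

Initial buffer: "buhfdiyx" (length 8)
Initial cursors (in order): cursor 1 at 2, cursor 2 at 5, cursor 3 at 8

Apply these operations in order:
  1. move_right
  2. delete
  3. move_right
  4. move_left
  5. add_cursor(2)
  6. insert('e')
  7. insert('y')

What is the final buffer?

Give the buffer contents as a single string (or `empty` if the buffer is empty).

After op 1 (move_right): buffer="buhfdiyx" (len 8), cursors c1@3 c2@6 c3@8, authorship ........
After op 2 (delete): buffer="bufdy" (len 5), cursors c1@2 c2@4 c3@5, authorship .....
After op 3 (move_right): buffer="bufdy" (len 5), cursors c1@3 c2@5 c3@5, authorship .....
After op 4 (move_left): buffer="bufdy" (len 5), cursors c1@2 c2@4 c3@4, authorship .....
After op 5 (add_cursor(2)): buffer="bufdy" (len 5), cursors c1@2 c4@2 c2@4 c3@4, authorship .....
After op 6 (insert('e')): buffer="bueefdeey" (len 9), cursors c1@4 c4@4 c2@8 c3@8, authorship ..14..23.
After op 7 (insert('y')): buffer="bueeyyfdeeyyy" (len 13), cursors c1@6 c4@6 c2@12 c3@12, authorship ..1414..2323.

Answer: bueeyyfdeeyyy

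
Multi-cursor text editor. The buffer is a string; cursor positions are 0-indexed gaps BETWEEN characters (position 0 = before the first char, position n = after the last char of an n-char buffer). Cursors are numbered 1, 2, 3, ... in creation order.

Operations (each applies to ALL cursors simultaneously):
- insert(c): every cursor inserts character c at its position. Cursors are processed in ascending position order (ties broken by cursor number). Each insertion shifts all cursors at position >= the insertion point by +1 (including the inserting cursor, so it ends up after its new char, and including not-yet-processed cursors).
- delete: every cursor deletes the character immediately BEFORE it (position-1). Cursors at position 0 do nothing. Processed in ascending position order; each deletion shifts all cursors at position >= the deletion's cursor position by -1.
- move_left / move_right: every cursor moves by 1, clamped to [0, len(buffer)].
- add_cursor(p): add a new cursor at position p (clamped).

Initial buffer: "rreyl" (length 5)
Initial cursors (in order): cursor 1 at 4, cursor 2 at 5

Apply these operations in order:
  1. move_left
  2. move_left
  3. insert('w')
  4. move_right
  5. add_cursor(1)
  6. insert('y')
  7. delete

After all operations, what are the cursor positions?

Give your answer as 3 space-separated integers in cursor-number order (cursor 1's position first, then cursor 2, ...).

After op 1 (move_left): buffer="rreyl" (len 5), cursors c1@3 c2@4, authorship .....
After op 2 (move_left): buffer="rreyl" (len 5), cursors c1@2 c2@3, authorship .....
After op 3 (insert('w')): buffer="rrwewyl" (len 7), cursors c1@3 c2@5, authorship ..1.2..
After op 4 (move_right): buffer="rrwewyl" (len 7), cursors c1@4 c2@6, authorship ..1.2..
After op 5 (add_cursor(1)): buffer="rrwewyl" (len 7), cursors c3@1 c1@4 c2@6, authorship ..1.2..
After op 6 (insert('y')): buffer="ryrweywyyl" (len 10), cursors c3@2 c1@6 c2@9, authorship .3.1.12.2.
After op 7 (delete): buffer="rrwewyl" (len 7), cursors c3@1 c1@4 c2@6, authorship ..1.2..

Answer: 4 6 1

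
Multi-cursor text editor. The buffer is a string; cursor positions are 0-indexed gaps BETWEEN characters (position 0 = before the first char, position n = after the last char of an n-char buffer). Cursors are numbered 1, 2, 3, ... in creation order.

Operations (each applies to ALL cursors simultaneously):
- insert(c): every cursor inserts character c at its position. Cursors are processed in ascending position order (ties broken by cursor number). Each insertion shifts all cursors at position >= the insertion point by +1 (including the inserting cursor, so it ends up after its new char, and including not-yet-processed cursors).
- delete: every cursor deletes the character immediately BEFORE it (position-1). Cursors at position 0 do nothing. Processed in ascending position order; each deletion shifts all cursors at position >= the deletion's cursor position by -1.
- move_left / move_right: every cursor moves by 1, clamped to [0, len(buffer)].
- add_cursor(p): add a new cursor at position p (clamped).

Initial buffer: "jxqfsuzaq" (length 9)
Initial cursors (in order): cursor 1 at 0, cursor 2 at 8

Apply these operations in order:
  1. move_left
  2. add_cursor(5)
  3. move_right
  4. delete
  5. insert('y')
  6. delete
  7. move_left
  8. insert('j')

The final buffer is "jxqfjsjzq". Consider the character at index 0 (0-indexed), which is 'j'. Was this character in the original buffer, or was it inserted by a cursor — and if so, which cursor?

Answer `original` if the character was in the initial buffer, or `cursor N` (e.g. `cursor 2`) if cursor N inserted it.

After op 1 (move_left): buffer="jxqfsuzaq" (len 9), cursors c1@0 c2@7, authorship .........
After op 2 (add_cursor(5)): buffer="jxqfsuzaq" (len 9), cursors c1@0 c3@5 c2@7, authorship .........
After op 3 (move_right): buffer="jxqfsuzaq" (len 9), cursors c1@1 c3@6 c2@8, authorship .........
After op 4 (delete): buffer="xqfszq" (len 6), cursors c1@0 c3@4 c2@5, authorship ......
After op 5 (insert('y')): buffer="yxqfsyzyq" (len 9), cursors c1@1 c3@6 c2@8, authorship 1....3.2.
After op 6 (delete): buffer="xqfszq" (len 6), cursors c1@0 c3@4 c2@5, authorship ......
After op 7 (move_left): buffer="xqfszq" (len 6), cursors c1@0 c3@3 c2@4, authorship ......
After op 8 (insert('j')): buffer="jxqfjsjzq" (len 9), cursors c1@1 c3@5 c2@7, authorship 1...3.2..
Authorship (.=original, N=cursor N): 1 . . . 3 . 2 . .
Index 0: author = 1

Answer: cursor 1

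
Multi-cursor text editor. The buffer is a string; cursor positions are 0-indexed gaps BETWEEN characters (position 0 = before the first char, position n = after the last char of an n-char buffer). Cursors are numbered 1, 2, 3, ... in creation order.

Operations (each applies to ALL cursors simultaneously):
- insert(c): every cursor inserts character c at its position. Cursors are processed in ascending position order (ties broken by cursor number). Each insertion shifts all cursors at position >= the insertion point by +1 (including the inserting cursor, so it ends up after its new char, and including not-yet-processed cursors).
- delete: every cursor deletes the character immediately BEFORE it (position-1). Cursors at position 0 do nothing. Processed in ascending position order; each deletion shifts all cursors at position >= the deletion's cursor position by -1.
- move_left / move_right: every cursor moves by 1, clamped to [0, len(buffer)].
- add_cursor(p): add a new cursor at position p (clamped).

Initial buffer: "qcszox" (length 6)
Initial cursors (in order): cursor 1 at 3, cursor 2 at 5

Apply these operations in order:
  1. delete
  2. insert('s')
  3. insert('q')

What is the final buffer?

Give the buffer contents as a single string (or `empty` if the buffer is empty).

Answer: qcsqzsqx

Derivation:
After op 1 (delete): buffer="qczx" (len 4), cursors c1@2 c2@3, authorship ....
After op 2 (insert('s')): buffer="qcszsx" (len 6), cursors c1@3 c2@5, authorship ..1.2.
After op 3 (insert('q')): buffer="qcsqzsqx" (len 8), cursors c1@4 c2@7, authorship ..11.22.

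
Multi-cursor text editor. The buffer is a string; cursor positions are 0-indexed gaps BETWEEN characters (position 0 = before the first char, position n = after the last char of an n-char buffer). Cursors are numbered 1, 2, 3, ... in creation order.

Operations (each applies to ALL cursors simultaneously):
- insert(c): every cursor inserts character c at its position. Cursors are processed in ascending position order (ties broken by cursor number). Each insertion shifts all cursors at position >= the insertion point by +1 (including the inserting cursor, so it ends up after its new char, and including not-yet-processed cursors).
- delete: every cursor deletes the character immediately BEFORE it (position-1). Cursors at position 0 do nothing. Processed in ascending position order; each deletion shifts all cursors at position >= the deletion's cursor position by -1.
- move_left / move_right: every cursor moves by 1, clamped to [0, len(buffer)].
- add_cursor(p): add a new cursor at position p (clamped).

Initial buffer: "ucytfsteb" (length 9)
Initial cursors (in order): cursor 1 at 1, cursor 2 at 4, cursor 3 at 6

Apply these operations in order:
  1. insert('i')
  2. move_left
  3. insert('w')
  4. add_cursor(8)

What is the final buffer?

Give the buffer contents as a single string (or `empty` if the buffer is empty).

Answer: uwicytwifswiteb

Derivation:
After op 1 (insert('i')): buffer="uicytifsiteb" (len 12), cursors c1@2 c2@6 c3@9, authorship .1...2..3...
After op 2 (move_left): buffer="uicytifsiteb" (len 12), cursors c1@1 c2@5 c3@8, authorship .1...2..3...
After op 3 (insert('w')): buffer="uwicytwifswiteb" (len 15), cursors c1@2 c2@7 c3@11, authorship .11...22..33...
After op 4 (add_cursor(8)): buffer="uwicytwifswiteb" (len 15), cursors c1@2 c2@7 c4@8 c3@11, authorship .11...22..33...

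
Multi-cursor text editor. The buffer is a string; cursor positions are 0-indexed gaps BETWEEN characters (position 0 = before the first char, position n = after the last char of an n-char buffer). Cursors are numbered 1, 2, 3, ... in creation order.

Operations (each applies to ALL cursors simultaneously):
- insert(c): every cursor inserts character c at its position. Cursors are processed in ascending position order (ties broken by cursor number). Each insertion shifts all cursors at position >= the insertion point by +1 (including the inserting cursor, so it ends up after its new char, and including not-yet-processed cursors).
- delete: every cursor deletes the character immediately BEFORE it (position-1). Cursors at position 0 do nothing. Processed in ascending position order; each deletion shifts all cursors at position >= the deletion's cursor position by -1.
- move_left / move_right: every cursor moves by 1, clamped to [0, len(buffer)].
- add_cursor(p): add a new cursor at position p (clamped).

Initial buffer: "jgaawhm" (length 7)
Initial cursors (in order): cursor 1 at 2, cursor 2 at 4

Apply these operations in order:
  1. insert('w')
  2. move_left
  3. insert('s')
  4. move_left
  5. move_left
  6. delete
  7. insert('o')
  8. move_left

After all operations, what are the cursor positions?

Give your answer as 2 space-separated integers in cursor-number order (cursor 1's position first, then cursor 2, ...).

After op 1 (insert('w')): buffer="jgwaawwhm" (len 9), cursors c1@3 c2@6, authorship ..1..2...
After op 2 (move_left): buffer="jgwaawwhm" (len 9), cursors c1@2 c2@5, authorship ..1..2...
After op 3 (insert('s')): buffer="jgswaaswwhm" (len 11), cursors c1@3 c2@7, authorship ..11..22...
After op 4 (move_left): buffer="jgswaaswwhm" (len 11), cursors c1@2 c2@6, authorship ..11..22...
After op 5 (move_left): buffer="jgswaaswwhm" (len 11), cursors c1@1 c2@5, authorship ..11..22...
After op 6 (delete): buffer="gswaswwhm" (len 9), cursors c1@0 c2@3, authorship .11.22...
After op 7 (insert('o')): buffer="ogswoaswwhm" (len 11), cursors c1@1 c2@5, authorship 1.112.22...
After op 8 (move_left): buffer="ogswoaswwhm" (len 11), cursors c1@0 c2@4, authorship 1.112.22...

Answer: 0 4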